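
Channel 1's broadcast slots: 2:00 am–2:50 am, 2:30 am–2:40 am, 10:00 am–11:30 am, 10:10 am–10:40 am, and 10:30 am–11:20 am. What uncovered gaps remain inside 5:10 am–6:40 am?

5:10 am–6:40 am

After merging, the occupied span is 2:00 am–2:50 am, 10:00 am–11:30 am.
Gaps within 5:10 am–6:40 am: 5:10 am–6:40 am.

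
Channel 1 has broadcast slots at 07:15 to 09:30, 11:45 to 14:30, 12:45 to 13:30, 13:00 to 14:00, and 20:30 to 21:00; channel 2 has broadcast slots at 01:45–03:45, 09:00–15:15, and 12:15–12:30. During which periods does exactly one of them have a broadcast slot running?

01:45–03:45, 07:15–09:00, 09:30–11:45, 14:30–15:15, 20:30–21:00

First set merges to 07:15–09:30, 11:45–14:30, 20:30–21:00.
Second set merges to 01:45–03:45, 09:00–15:15.
A \ B = 07:15–09:00, 20:30–21:00.
B \ A = 01:45–03:45, 09:30–11:45, 14:30–15:15.
Union of the two gives the symmetric difference.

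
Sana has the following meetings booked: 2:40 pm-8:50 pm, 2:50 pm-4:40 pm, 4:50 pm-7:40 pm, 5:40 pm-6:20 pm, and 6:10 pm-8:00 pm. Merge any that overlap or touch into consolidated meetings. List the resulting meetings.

2:50 pm–4:40 pm overlaps/touches 2:40 pm–8:50 pm → extend to 2:40 pm–8:50 pm.
4:50 pm–7:40 pm overlaps/touches 2:40 pm–8:50 pm → extend to 2:40 pm–8:50 pm.
5:40 pm–6:20 pm overlaps/touches 2:40 pm–8:50 pm → extend to 2:40 pm–8:50 pm.
6:10 pm–8:00 pm overlaps/touches 2:40 pm–8:50 pm → extend to 2:40 pm–8:50 pm.

2:40 pm–8:50 pm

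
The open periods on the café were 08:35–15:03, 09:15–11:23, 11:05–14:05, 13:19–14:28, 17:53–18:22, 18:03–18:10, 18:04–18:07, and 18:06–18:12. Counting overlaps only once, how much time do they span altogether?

Merged: 08:35–15:03, 17:53–18:22.
Lengths: 6 h 28 min + 29 min = 6 h 57 min.

6 h 57 min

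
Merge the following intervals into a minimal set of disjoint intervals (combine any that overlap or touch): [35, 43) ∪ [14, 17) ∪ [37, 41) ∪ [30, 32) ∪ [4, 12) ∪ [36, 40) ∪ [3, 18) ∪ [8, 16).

Sort by start: [3, 18), [4, 12), [8, 16), [14, 17), [30, 32), [35, 43), [36, 40), [37, 41).
[4, 12) overlaps/touches [3, 18) → extend to [3, 18).
[8, 16) overlaps/touches [3, 18) → extend to [3, 18).
[14, 17) overlaps/touches [3, 18) → extend to [3, 18).
[30, 32) is disjoint → start new block.
[35, 43) is disjoint → start new block.
[36, 40) overlaps/touches [35, 43) → extend to [35, 43).
[37, 41) overlaps/touches [35, 43) → extend to [35, 43).

[3, 18) ∪ [30, 32) ∪ [35, 43)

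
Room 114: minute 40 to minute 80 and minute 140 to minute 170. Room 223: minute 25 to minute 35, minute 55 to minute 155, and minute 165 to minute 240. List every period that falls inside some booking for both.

minute 40 to minute 80 overlaps B on minute 55 to minute 80.
minute 140 to minute 170 overlaps B on minute 140 to minute 155, minute 165 to minute 170.

minute 55 to minute 80, minute 140 to minute 155, minute 165 to minute 170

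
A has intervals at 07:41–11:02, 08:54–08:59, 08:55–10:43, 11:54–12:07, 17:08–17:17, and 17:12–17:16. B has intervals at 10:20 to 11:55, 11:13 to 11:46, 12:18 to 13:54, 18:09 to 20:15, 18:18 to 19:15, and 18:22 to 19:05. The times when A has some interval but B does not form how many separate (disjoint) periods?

First set merges to 07:41-11:02, 11:54-12:07, 17:08-17:17.
Second set merges to 10:20-11:55, 12:18-13:54, 18:09-20:15.
A \ B = 07:41-10:20, 11:55-12:07, 17:08-17:17.
That is 3 disjoint pieces.

3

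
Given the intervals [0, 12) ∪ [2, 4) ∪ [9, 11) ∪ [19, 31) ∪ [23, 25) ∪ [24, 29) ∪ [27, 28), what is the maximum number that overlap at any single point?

3

At 24, 3 of the intervals are simultaneously active.
No point has more.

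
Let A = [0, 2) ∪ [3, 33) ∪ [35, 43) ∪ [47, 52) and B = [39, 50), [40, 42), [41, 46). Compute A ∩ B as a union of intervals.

Second set merges to [39, 50).
[0, 2): no overlap with the second set.
[3, 33): no overlap with the second set.
[35, 43) meets the second set on [39, 43).
[47, 52) meets the second set on [47, 50).

[39, 43) ∪ [47, 50)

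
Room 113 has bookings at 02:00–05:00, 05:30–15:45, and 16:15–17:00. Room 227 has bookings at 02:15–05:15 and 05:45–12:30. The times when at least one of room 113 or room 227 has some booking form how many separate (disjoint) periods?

A ∪ B = 02:00–05:15, 05:30–15:45, 16:15–17:00.
That is 3 disjoint pieces.

3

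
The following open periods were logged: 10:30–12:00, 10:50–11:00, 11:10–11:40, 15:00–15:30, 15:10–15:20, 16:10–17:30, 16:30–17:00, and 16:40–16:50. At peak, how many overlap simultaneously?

3

Walk the sorted start/end points keeping a running depth.
The depth first hits 3 at 16:40.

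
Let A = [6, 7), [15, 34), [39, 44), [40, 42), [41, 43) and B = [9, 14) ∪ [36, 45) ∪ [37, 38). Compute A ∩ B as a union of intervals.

First set merges to [6, 7), [15, 34), [39, 44).
Second set merges to [9, 14), [36, 45).
[6, 7): no overlap with the second set.
[15, 34): no overlap with the second set.
[39, 44) meets the second set on [39, 44).

[39, 44)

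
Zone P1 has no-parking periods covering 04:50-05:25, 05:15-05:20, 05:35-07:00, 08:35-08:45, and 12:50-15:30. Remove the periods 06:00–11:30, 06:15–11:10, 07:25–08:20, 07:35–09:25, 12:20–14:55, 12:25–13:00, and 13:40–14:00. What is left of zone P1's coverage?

04:50-05:25, 05:35-06:00, 14:55-15:30

Merge the first list: 04:50-05:25, 05:35-07:00, 08:35-08:45, 12:50-15:30.
Merge the second list: 06:00-11:30, 12:20-14:55.
04:50-05:25 is untouched.
05:35-07:00 with B removed leaves 05:35-06:00.
08:35-08:45 lies entirely inside B → drops out.
12:50-15:30 with B removed leaves 14:55-15:30.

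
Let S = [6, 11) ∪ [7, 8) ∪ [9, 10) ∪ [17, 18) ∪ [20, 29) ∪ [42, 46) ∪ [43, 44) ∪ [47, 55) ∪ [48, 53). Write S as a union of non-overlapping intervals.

[7, 8) overlaps/touches [6, 11) → extend to [6, 11).
[9, 10) overlaps/touches [6, 11) → extend to [6, 11).
[17, 18) is disjoint → start new block.
[20, 29) is disjoint → start new block.
[42, 46) is disjoint → start new block.
[43, 44) overlaps/touches [42, 46) → extend to [42, 46).
[47, 55) is disjoint → start new block.
[48, 53) overlaps/touches [47, 55) → extend to [47, 55).

[6, 11) ∪ [17, 18) ∪ [20, 29) ∪ [42, 46) ∪ [47, 55)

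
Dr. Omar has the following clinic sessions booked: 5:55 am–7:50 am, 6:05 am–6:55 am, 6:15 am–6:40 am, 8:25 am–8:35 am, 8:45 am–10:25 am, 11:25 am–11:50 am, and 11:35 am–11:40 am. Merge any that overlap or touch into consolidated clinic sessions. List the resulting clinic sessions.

5:55 am–7:50 am, 8:25 am–8:35 am, 8:45 am–10:25 am, 11:25 am–11:50 am

6:05 am–6:55 am overlaps/touches 5:55 am–7:50 am → extend to 5:55 am–7:50 am.
6:15 am–6:40 am overlaps/touches 5:55 am–7:50 am → extend to 5:55 am–7:50 am.
8:25 am–8:35 am is disjoint → start new block.
8:45 am–10:25 am is disjoint → start new block.
11:25 am–11:50 am is disjoint → start new block.
11:35 am–11:40 am overlaps/touches 11:25 am–11:50 am → extend to 11:25 am–11:50 am.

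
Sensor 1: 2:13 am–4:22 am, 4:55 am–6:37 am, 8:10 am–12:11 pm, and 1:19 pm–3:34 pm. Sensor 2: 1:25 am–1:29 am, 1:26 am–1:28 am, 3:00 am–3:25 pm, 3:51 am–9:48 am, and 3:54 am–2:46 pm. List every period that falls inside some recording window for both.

3:00 am–4:22 am, 4:55 am–6:37 am, 8:10 am–12:11 pm, 1:19 pm–3:25 pm

B, merged: 1:25 am–1:29 am, 3:00 am–3:25 pm.
2:13 am–4:22 am ∩ B → 3:00 am–4:22 am.
4:55 am–6:37 am ∩ B → 4:55 am–6:37 am.
8:10 am–12:11 pm ∩ B → 8:10 am–12:11 pm.
1:19 pm–3:34 pm ∩ B → 1:19 pm–3:25 pm.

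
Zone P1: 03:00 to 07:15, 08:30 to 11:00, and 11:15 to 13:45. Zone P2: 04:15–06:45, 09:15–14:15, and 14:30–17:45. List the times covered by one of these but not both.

03:00–04:15, 06:45–07:15, 08:30–09:15, 11:00–11:15, 13:45–14:15, 14:30–17:45

A \ B = 03:00–04:15, 06:45–07:15, 08:30–09:15.
B \ A = 11:00–11:15, 13:45–14:15, 14:30–17:45.
Union of the two gives the symmetric difference.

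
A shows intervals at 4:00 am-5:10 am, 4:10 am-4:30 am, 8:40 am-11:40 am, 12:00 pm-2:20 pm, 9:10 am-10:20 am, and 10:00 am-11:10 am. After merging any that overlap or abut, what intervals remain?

4:00 am–5:10 am, 8:40 am–11:40 am, 12:00 pm–2:20 pm

Sort by start: 4:00 am–5:10 am, 4:10 am–4:30 am, 8:40 am–11:40 am, 9:10 am–10:20 am, 10:00 am–11:10 am, 12:00 pm–2:20 pm.
4:10 am–4:30 am overlaps/touches 4:00 am–5:10 am → extend to 4:00 am–5:10 am.
8:40 am–11:40 am is disjoint → start new block.
9:10 am–10:20 am overlaps/touches 8:40 am–11:40 am → extend to 8:40 am–11:40 am.
10:00 am–11:10 am overlaps/touches 8:40 am–11:40 am → extend to 8:40 am–11:40 am.
12:00 pm–2:20 pm is disjoint → start new block.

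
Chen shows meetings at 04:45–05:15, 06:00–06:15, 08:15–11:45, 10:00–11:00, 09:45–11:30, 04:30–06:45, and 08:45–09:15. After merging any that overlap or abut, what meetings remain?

Sort by start: 04:30-06:45, 04:45-05:15, 06:00-06:15, 08:15-11:45, 08:45-09:15, 09:45-11:30, 10:00-11:00.
04:45-05:15 overlaps/touches 04:30-06:45 → extend to 04:30-06:45.
06:00-06:15 overlaps/touches 04:30-06:45 → extend to 04:30-06:45.
08:15-11:45 is disjoint → start new block.
08:45-09:15 overlaps/touches 08:15-11:45 → extend to 08:15-11:45.
09:45-11:30 overlaps/touches 08:15-11:45 → extend to 08:15-11:45.
10:00-11:00 overlaps/touches 08:15-11:45 → extend to 08:15-11:45.

04:30-06:45, 08:15-11:45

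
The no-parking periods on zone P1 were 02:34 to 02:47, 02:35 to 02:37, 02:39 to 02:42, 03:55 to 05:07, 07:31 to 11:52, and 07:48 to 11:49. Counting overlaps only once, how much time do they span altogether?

5 h 46 min

Merged: 02:34–02:47, 03:55–05:07, 07:31–11:52.
Lengths: 13 min + 1 h 12 min + 4 h 21 min = 5 h 46 min.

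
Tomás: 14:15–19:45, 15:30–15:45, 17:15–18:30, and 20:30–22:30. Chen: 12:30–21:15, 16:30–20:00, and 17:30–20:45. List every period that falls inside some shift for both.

First set merges to 14:15–19:45, 20:30–22:30.
Second set merges to 12:30–21:15.
14:15–19:45 meets the second set on 14:15–19:45.
20:30–22:30 meets the second set on 20:30–21:15.

14:15–19:45, 20:30–21:15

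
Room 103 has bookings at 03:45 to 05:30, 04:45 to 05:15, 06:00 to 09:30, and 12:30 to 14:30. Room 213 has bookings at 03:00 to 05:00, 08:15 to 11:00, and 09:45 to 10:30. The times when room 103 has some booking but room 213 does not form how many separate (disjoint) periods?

3

A, merged: 03:45–05:30, 06:00–09:30, 12:30–14:30.
B, merged: 03:00–05:00, 08:15–11:00.
A \ B = 05:00–05:30, 06:00–08:15, 12:30–14:30.
That is 3 disjoint pieces.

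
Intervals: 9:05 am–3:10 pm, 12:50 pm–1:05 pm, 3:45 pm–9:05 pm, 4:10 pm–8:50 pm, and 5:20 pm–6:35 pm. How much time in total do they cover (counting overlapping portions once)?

11 h 25 min

Merged: 9:05 am–3:10 pm, 3:45 pm–9:05 pm.
Lengths: 6 h 5 min + 5 h 20 min = 11 h 25 min.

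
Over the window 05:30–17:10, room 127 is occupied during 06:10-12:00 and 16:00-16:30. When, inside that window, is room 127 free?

After merging, the occupied span is 06:10–12:00, 16:00–16:30.
Complement within 05:30–17:10: 05:30–06:10, 12:00–16:00, 16:30–17:10.

05:30–06:10, 12:00–16:00, 16:30–17:10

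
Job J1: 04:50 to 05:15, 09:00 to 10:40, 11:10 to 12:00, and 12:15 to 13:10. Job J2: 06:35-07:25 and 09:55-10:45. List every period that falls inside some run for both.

09:55–10:40

04:50–05:15 meets no B interval.
09:00–10:40 ∩ B → 09:55–10:40.
11:10–12:00 meets no B interval.
12:15–13:10 meets no B interval.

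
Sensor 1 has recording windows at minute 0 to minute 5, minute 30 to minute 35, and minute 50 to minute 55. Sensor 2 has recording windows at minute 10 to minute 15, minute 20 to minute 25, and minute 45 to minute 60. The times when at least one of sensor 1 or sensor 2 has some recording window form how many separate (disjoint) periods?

A ∪ B = minute 0 to minute 5, minute 10 to minute 15, minute 20 to minute 25, minute 30 to minute 35, minute 45 to minute 60.
That is 5 disjoint pieces.

5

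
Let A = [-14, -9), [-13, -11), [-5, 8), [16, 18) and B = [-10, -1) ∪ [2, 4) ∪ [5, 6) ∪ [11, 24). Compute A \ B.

A, merged: [-14, -9), [-5, 8), [16, 18).
[-14, -9) with B removed leaves [-14, -10).
[-5, 8) with B removed leaves [-1, 2), [4, 5), [6, 8).
[16, 18) lies entirely inside B → drops out.

[-14, -10) ∪ [-1, 2) ∪ [4, 5) ∪ [6, 8)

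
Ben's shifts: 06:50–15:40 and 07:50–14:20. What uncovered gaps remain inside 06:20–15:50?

06:20-06:50, 15:40-15:50

The merged coverage is 06:50-15:40.
Uncovered inside 06:20-15:50: 06:20-06:50, 15:40-15:50.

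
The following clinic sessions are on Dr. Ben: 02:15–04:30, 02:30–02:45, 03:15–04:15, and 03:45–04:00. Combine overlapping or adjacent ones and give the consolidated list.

02:30–02:45 overlaps/touches 02:15–04:30 → extend to 02:15–04:30.
03:15–04:15 overlaps/touches 02:15–04:30 → extend to 02:15–04:30.
03:45–04:00 overlaps/touches 02:15–04:30 → extend to 02:15–04:30.

02:15–04:30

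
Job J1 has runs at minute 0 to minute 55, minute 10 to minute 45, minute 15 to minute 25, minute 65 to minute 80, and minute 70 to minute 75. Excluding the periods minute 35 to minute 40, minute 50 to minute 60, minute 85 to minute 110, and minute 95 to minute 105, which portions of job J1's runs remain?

minute 0 to minute 35, minute 40 to minute 50, minute 65 to minute 80

First set merges to minute 0 to minute 55, minute 65 to minute 80.
Second set merges to minute 35 to minute 40, minute 50 to minute 60, minute 85 to minute 110.
minute 0 to minute 55 \ B = minute 0 to minute 35, minute 40 to minute 50.
minute 65 to minute 80: nothing removed.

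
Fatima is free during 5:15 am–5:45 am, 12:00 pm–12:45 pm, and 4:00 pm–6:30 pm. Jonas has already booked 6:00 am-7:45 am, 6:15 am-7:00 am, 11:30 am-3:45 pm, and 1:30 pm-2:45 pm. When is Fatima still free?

5:15 am–5:45 am, 4:00 pm–6:30 pm

B, merged: 6:00 am–7:45 am, 11:30 am–3:45 pm.
5:15 am–5:45 am: nothing removed.
12:00 pm–12:45 pm: entirely removed.
4:00 pm–6:30 pm: nothing removed.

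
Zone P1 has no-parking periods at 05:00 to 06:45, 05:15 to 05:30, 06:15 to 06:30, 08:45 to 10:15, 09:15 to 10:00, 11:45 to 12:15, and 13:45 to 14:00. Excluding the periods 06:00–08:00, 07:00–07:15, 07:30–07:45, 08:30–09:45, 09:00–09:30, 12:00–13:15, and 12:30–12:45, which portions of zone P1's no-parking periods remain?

05:00–06:00, 09:45–10:15, 11:45–12:00, 13:45–14:00

Merge the first list: 05:00–06:45, 08:45–10:15, 11:45–12:15, 13:45–14:00.
Merge the second list: 06:00–08:00, 08:30–09:45, 12:00–13:15.
05:00–06:45 \ B = 05:00–06:00.
08:45–10:15 \ B = 09:45–10:15.
11:45–12:15 \ B = 11:45–12:00.
13:45–14:00: nothing removed.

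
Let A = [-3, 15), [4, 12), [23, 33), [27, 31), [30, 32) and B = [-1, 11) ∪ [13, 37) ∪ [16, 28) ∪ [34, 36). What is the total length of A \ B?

4

First set merges to [-3, 15), [23, 33).
Second set merges to [-1, 11), [13, 37).
A \ B = [-3, -1), [11, 13).
Total: 2 + 2 = 4.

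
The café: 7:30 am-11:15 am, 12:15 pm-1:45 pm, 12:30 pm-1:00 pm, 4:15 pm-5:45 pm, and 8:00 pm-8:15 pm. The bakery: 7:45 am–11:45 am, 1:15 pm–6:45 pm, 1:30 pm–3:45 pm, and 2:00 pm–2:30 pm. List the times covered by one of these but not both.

7:30 am-7:45 am, 11:15 am-11:45 am, 12:15 pm-1:15 pm, 1:45 pm-4:15 pm, 5:45 pm-6:45 pm, 8:00 pm-8:15 pm

Merge the first list: 7:30 am-11:15 am, 12:15 pm-1:45 pm, 4:15 pm-5:45 pm, 8:00 pm-8:15 pm.
Merge the second list: 7:45 am-11:45 am, 1:15 pm-6:45 pm.
A \ B = 7:30 am-7:45 am, 12:15 pm-1:15 pm, 8:00 pm-8:15 pm.
B \ A = 11:15 am-11:45 am, 1:45 pm-4:15 pm, 5:45 pm-6:45 pm.
Union of the two gives the symmetric difference.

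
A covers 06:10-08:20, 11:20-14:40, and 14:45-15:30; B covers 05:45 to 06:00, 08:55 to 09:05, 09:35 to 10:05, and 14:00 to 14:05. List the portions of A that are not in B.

06:10-08:20 is untouched.
11:20-14:40 with B removed leaves 11:20-14:00, 14:05-14:40.
14:45-15:30 is untouched.

06:10-08:20, 11:20-14:00, 14:05-14:40, 14:45-15:30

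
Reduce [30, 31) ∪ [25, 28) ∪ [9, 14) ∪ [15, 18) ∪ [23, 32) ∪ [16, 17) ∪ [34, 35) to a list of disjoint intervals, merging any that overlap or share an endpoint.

[9, 14) ∪ [15, 18) ∪ [23, 32) ∪ [34, 35)

Sort by start: [9, 14), [15, 18), [16, 17), [23, 32), [25, 28), [30, 31), [34, 35).
[15, 18) is disjoint → start new block.
[16, 17) overlaps/touches [15, 18) → extend to [15, 18).
[23, 32) is disjoint → start new block.
[25, 28) overlaps/touches [23, 32) → extend to [23, 32).
[30, 31) overlaps/touches [23, 32) → extend to [23, 32).
[34, 35) is disjoint → start new block.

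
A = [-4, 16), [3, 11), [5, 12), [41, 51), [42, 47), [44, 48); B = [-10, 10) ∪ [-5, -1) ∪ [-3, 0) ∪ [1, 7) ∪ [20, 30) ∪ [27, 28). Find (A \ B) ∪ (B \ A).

[-10, -4) ∪ [10, 16) ∪ [20, 30) ∪ [41, 51)

First set merges to [-4, 16), [41, 51).
Second set merges to [-10, 10), [20, 30).
A \ B = [10, 16), [41, 51).
B \ A = [-10, -4), [20, 30).
Union of the two gives the symmetric difference.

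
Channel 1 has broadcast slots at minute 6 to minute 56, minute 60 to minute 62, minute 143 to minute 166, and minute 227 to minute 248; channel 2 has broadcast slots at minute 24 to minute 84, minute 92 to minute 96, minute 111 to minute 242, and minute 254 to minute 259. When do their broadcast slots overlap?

minute 6 to minute 56 overlaps B on minute 24 to minute 56.
minute 60 to minute 62 overlaps B on minute 60 to minute 62.
minute 143 to minute 166 overlaps B on minute 143 to minute 166.
minute 227 to minute 248 overlaps B on minute 227 to minute 242.

minute 24 to minute 56, minute 60 to minute 62, minute 143 to minute 166, minute 227 to minute 242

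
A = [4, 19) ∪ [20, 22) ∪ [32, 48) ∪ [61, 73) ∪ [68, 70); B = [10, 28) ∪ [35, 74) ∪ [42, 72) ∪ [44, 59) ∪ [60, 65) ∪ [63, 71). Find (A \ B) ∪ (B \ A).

[4, 10) ∪ [19, 20) ∪ [22, 28) ∪ [32, 35) ∪ [48, 61) ∪ [73, 74)

First set merges to [4, 19), [20, 22), [32, 48), [61, 73).
Second set merges to [10, 28), [35, 74).
A \ B = [4, 10), [32, 35).
B \ A = [19, 20), [22, 28), [48, 61), [73, 74).
Union of the two gives the symmetric difference.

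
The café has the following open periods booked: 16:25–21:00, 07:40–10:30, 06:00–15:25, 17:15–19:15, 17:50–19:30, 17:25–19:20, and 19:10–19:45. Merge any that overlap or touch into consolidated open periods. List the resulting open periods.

06:00–15:25, 16:25–21:00

Sort by start: 06:00–15:25, 07:40–10:30, 16:25–21:00, 17:15–19:15, 17:25–19:20, 17:50–19:30, 19:10–19:45.
07:40–10:30 overlaps/touches 06:00–15:25 → extend to 06:00–15:25.
16:25–21:00 is disjoint → start new block.
17:15–19:15 overlaps/touches 16:25–21:00 → extend to 16:25–21:00.
17:25–19:20 overlaps/touches 16:25–21:00 → extend to 16:25–21:00.
17:50–19:30 overlaps/touches 16:25–21:00 → extend to 16:25–21:00.
19:10–19:45 overlaps/touches 16:25–21:00 → extend to 16:25–21:00.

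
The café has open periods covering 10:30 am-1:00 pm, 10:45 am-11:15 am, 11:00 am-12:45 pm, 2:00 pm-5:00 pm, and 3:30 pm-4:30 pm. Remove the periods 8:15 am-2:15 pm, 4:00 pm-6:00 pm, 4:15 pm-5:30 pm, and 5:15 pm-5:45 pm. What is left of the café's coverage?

First set merges to 10:30 am–1:00 pm, 2:00 pm–5:00 pm.
Second set merges to 8:15 am–2:15 pm, 4:00 pm–6:00 pm.
10:30 am–1:00 pm: entirely removed.
2:00 pm–5:00 pm \ B = 2:15 pm–4:00 pm.

2:15 pm–4:00 pm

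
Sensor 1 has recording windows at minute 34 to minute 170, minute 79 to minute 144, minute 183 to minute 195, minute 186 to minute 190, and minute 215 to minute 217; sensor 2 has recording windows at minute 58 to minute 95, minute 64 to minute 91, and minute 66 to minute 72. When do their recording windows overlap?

minute 58 to minute 95

First set merges to minute 34 to minute 170, minute 183 to minute 195, minute 215 to minute 217.
Second set merges to minute 58 to minute 95.
minute 34 to minute 170 ∩ B → minute 58 to minute 95.
minute 183 to minute 195 meets no B interval.
minute 215 to minute 217 meets no B interval.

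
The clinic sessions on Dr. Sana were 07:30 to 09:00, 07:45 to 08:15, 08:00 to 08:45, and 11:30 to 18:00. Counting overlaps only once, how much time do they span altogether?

8 h

Merged: 07:30-09:00, 11:30-18:00.
Lengths: 1 h 30 min + 6 h 30 min = 8 h.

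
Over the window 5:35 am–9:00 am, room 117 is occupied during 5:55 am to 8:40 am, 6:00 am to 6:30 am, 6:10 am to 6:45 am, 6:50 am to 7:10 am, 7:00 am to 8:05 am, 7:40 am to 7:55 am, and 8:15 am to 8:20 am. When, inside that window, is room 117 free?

5:35 am-5:55 am, 8:40 am-9:00 am

Covered (merged): 5:55 am-8:40 am.
Complement within 5:35 am-9:00 am: 5:35 am-5:55 am, 8:40 am-9:00 am.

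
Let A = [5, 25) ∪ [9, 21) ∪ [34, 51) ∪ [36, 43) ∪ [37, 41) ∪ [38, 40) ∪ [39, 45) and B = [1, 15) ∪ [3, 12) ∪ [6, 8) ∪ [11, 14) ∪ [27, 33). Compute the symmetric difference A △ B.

A, merged: [5, 25), [34, 51).
B, merged: [1, 15), [27, 33).
Only in the first: [15, 25), [34, 51).
Only in the second: [1, 5), [27, 33).
Together these are the periods covered by exactly one.

[1, 5) ∪ [15, 25) ∪ [27, 33) ∪ [34, 51)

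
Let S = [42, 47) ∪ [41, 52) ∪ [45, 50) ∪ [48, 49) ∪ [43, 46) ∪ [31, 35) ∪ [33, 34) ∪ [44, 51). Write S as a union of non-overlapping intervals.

Sort by start: [31, 35), [33, 34), [41, 52), [42, 47), [43, 46), [44, 51), [45, 50), [48, 49).
[33, 34) overlaps/touches [31, 35) → extend to [31, 35).
[41, 52) is disjoint → start new block.
[42, 47) overlaps/touches [41, 52) → extend to [41, 52).
[43, 46) overlaps/touches [41, 52) → extend to [41, 52).
[44, 51) overlaps/touches [41, 52) → extend to [41, 52).
[45, 50) overlaps/touches [41, 52) → extend to [41, 52).
[48, 49) overlaps/touches [41, 52) → extend to [41, 52).

[31, 35) ∪ [41, 52)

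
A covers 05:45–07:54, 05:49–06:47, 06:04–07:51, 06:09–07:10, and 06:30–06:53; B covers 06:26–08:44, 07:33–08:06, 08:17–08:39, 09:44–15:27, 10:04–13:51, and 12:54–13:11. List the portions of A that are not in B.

05:45–06:26

Merge the first list: 05:45–07:54.
Merge the second list: 06:26–08:44, 09:44–15:27.
05:45–07:54 minus B → 05:45–06:26.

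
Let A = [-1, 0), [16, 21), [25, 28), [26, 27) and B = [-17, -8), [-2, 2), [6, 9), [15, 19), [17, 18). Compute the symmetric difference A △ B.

A, merged: [-1, 0), [16, 21), [25, 28).
B, merged: [-17, -8), [-2, 2), [6, 9), [15, 19).
Only in the first: [19, 21), [25, 28).
Only in the second: [-17, -8), [-2, -1), [0, 2), [6, 9), [15, 16).
Together these are the periods covered by exactly one.

[-17, -8) ∪ [-2, -1) ∪ [0, 2) ∪ [6, 9) ∪ [15, 16) ∪ [19, 21) ∪ [25, 28)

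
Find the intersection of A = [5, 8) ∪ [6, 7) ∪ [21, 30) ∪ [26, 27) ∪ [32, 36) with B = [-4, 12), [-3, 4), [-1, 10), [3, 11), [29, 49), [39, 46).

Merge the first list: [5, 8), [21, 30), [32, 36).
Merge the second list: [-4, 12), [29, 49).
[5, 8) meets the second set on [5, 8).
[21, 30) meets the second set on [29, 30).
[32, 36) meets the second set on [32, 36).

[5, 8) ∪ [29, 30) ∪ [32, 36)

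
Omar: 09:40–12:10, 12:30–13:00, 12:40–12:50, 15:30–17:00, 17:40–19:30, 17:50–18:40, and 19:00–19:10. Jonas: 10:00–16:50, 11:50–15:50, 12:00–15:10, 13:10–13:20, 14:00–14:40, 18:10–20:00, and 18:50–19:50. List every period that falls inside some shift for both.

10:00–12:10, 12:30–13:00, 15:30–16:50, 18:10–19:30

First set merges to 09:40–12:10, 12:30–13:00, 15:30–17:00, 17:40–19:30.
Second set merges to 10:00–16:50, 18:10–20:00.
09:40–12:10 overlaps B on 10:00–12:10.
12:30–13:00 overlaps B on 12:30–13:00.
15:30–17:00 overlaps B on 15:30–16:50.
17:40–19:30 overlaps B on 18:10–19:30.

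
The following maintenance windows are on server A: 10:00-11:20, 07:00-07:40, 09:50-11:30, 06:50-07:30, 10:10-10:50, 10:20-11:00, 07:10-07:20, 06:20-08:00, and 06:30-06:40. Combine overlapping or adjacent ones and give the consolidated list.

Sort by start: 06:20-08:00, 06:30-06:40, 06:50-07:30, 07:00-07:40, 07:10-07:20, 09:50-11:30, 10:00-11:20, 10:10-10:50, 10:20-11:00.
06:30-06:40 overlaps/touches 06:20-08:00 → extend to 06:20-08:00.
06:50-07:30 overlaps/touches 06:20-08:00 → extend to 06:20-08:00.
07:00-07:40 overlaps/touches 06:20-08:00 → extend to 06:20-08:00.
07:10-07:20 overlaps/touches 06:20-08:00 → extend to 06:20-08:00.
09:50-11:30 is disjoint → start new block.
10:00-11:20 overlaps/touches 09:50-11:30 → extend to 09:50-11:30.
10:10-10:50 overlaps/touches 09:50-11:30 → extend to 09:50-11:30.
10:20-11:00 overlaps/touches 09:50-11:30 → extend to 09:50-11:30.

06:20-08:00, 09:50-11:30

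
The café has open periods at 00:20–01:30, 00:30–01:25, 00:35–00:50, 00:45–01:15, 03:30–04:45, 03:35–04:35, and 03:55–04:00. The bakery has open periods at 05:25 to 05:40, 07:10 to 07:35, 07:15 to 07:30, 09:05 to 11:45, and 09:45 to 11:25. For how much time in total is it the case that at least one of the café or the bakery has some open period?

Merge the first list: 00:20–01:30, 03:30–04:45.
Merge the second list: 05:25–05:40, 07:10–07:35, 09:05–11:45.
A ∪ B = 00:20–01:30, 03:30–04:45, 05:25–05:40, 07:10–07:35, 09:05–11:45.
Total: 1 h 10 min + 1 h 15 min + 15 min + 25 min + 2 h 40 min = 5 h 45 min.

5 h 45 min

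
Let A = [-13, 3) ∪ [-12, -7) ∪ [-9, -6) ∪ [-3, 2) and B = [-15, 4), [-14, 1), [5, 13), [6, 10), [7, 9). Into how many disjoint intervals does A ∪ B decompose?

2

Merge the first list: [-13, 3).
Merge the second list: [-15, 4), [5, 13).
A ∪ B = [-15, 4), [5, 13).
That is 2 disjoint pieces.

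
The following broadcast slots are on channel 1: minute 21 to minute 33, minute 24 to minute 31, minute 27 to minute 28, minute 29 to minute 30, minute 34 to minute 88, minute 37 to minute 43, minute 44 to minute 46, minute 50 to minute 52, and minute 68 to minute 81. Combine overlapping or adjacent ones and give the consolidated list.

minute 24 to minute 31 overlaps/touches minute 21 to minute 33 → extend to minute 21 to minute 33.
minute 27 to minute 28 overlaps/touches minute 21 to minute 33 → extend to minute 21 to minute 33.
minute 29 to minute 30 overlaps/touches minute 21 to minute 33 → extend to minute 21 to minute 33.
minute 34 to minute 88 is disjoint → start new block.
minute 37 to minute 43 overlaps/touches minute 34 to minute 88 → extend to minute 34 to minute 88.
minute 44 to minute 46 overlaps/touches minute 34 to minute 88 → extend to minute 34 to minute 88.
minute 50 to minute 52 overlaps/touches minute 34 to minute 88 → extend to minute 34 to minute 88.
minute 68 to minute 81 overlaps/touches minute 34 to minute 88 → extend to minute 34 to minute 88.

minute 21 to minute 33, minute 34 to minute 88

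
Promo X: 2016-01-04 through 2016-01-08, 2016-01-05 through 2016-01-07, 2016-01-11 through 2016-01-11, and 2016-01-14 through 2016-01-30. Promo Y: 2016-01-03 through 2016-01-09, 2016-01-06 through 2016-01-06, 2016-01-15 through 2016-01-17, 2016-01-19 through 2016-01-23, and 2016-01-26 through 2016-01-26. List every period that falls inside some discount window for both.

A, merged: 2016-01-04 through 2016-01-08, 2016-01-11 through 2016-01-11, 2016-01-14 through 2016-01-30.
B, merged: 2016-01-03 through 2016-01-09, 2016-01-15 through 2016-01-17, 2016-01-19 through 2016-01-23, 2016-01-26 through 2016-01-26.
2016-01-04 through 2016-01-08 overlaps B on 2016-01-04 through 2016-01-08.
2016-01-11 through 2016-01-11 falls entirely outside B.
2016-01-14 through 2016-01-30 overlaps B on 2016-01-15 through 2016-01-17, 2016-01-19 through 2016-01-23, 2016-01-26 through 2016-01-26.

2016-01-04 through 2016-01-08, 2016-01-15 through 2016-01-17, 2016-01-19 through 2016-01-23, 2016-01-26 through 2016-01-26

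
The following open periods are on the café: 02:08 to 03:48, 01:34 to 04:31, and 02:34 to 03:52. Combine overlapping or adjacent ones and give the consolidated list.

Sort by start: 01:34-04:31, 02:08-03:48, 02:34-03:52.
02:08-03:48 overlaps/touches 01:34-04:31 → extend to 01:34-04:31.
02:34-03:52 overlaps/touches 01:34-04:31 → extend to 01:34-04:31.

01:34-04:31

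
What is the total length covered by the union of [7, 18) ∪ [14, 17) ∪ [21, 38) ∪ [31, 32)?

28

Merged: [7, 18), [21, 38).
Lengths: 11 + 17 = 28.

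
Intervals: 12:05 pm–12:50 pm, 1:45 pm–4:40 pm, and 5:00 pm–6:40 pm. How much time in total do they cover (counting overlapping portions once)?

Merged: 12:05 pm–12:50 pm, 1:45 pm–4:40 pm, 5:00 pm–6:40 pm.
Lengths: 45 min + 2 h 55 min + 1 h 40 min = 5 h 20 min.

5 h 20 min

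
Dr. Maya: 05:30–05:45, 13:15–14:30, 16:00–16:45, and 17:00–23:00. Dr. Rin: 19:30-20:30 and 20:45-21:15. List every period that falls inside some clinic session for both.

05:30–05:45: no overlap with the second set.
13:15–14:30: no overlap with the second set.
16:00–16:45: no overlap with the second set.
17:00–23:00 meets the second set on 19:30–20:30, 20:45–21:15.

19:30–20:30, 20:45–21:15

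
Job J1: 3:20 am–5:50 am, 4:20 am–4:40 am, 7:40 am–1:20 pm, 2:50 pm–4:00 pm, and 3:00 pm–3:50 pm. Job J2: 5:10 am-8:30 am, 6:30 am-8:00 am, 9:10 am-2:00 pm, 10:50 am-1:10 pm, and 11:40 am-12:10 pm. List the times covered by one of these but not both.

First set merges to 3:20 am–5:50 am, 7:40 am–1:20 pm, 2:50 pm–4:00 pm.
Second set merges to 5:10 am–8:30 am, 9:10 am–2:00 pm.
A but not B: 3:20 am–5:10 am, 8:30 am–9:10 am, 2:50 pm–4:00 pm.
B but not A: 5:50 am–7:40 am, 1:20 pm–2:00 pm.
Combining gives A △ B.

3:20 am–5:10 am, 5:50 am–7:40 am, 8:30 am–9:10 am, 1:20 pm–2:00 pm, 2:50 pm–4:00 pm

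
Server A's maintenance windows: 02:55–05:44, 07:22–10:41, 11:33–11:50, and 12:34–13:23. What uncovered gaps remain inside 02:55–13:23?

05:44-07:22, 10:41-11:33, 11:50-12:34

Covered (merged): 02:55-05:44, 07:22-10:41, 11:33-11:50, 12:34-13:23.
Uncovered inside 02:55-13:23: 05:44-07:22, 10:41-11:33, 11:50-12:34.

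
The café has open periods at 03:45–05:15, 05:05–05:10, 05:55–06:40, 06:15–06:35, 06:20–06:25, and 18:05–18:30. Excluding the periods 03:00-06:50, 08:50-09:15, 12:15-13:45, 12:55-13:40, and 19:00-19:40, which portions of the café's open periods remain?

First set merges to 03:45–05:15, 05:55–06:40, 18:05–18:30.
Second set merges to 03:00–06:50, 08:50–09:15, 12:15–13:45, 19:00–19:40.
03:45–05:15: entirely removed.
05:55–06:40: entirely removed.
18:05–18:30: nothing removed.

18:05–18:30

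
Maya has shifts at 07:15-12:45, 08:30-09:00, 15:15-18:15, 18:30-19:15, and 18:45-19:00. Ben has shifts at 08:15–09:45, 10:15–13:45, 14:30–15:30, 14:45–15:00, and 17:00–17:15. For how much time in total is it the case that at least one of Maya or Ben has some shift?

11 h

A, merged: 07:15-12:45, 15:15-18:15, 18:30-19:15.
B, merged: 08:15-09:45, 10:15-13:45, 14:30-15:30, 17:00-17:15.
A ∪ B = 07:15-13:45, 14:30-18:15, 18:30-19:15.
Total: 6 h 30 min + 3 h 45 min + 45 min = 11 h.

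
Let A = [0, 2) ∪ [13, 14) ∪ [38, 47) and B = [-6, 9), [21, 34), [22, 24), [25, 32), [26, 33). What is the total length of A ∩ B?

Merge the second list: [-6, 9), [21, 34).
A ∩ B = [0, 2).
Total: 2.

2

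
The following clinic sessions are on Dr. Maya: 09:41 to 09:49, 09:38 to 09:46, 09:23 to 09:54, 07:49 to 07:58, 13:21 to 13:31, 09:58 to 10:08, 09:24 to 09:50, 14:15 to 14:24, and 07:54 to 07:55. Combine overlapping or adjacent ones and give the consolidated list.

07:49–07:58, 09:23–09:54, 09:58–10:08, 13:21–13:31, 14:15–14:24

Sort by start: 07:49–07:58, 07:54–07:55, 09:23–09:54, 09:24–09:50, 09:38–09:46, 09:41–09:49, 09:58–10:08, 13:21–13:31, 14:15–14:24.
07:54–07:55 overlaps/touches 07:49–07:58 → extend to 07:49–07:58.
09:23–09:54 is disjoint → start new block.
09:24–09:50 overlaps/touches 09:23–09:54 → extend to 09:23–09:54.
09:38–09:46 overlaps/touches 09:23–09:54 → extend to 09:23–09:54.
09:41–09:49 overlaps/touches 09:23–09:54 → extend to 09:23–09:54.
09:58–10:08 is disjoint → start new block.
13:21–13:31 is disjoint → start new block.
14:15–14:24 is disjoint → start new block.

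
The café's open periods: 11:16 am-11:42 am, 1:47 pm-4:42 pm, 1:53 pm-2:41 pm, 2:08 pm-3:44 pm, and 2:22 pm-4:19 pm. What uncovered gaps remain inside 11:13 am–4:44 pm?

11:13 am–11:16 am, 11:42 am–1:47 pm, 4:42 pm–4:44 pm

After merging, the occupied span is 11:16 am–11:42 am, 1:47 pm–4:42 pm.
Gaps within 11:13 am–4:44 pm: 11:13 am–11:16 am, 11:42 am–1:47 pm, 4:42 pm–4:44 pm.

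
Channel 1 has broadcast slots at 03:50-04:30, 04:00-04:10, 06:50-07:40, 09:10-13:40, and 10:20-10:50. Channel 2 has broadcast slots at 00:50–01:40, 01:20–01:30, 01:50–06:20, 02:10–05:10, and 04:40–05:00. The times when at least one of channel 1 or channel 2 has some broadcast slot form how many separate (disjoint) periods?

Merge the first list: 03:50–04:30, 06:50–07:40, 09:10–13:40.
Merge the second list: 00:50–01:40, 01:50–06:20.
A ∪ B = 00:50–01:40, 01:50–06:20, 06:50–07:40, 09:10–13:40.
That is 4 disjoint pieces.

4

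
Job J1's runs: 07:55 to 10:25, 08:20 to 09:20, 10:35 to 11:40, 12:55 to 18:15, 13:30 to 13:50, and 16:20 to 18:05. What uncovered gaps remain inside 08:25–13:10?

Covered (merged): 07:55-10:25, 10:35-11:40, 12:55-18:15.
Gaps within 08:25-13:10: 10:25-10:35, 11:40-12:55.

10:25-10:35, 11:40-12:55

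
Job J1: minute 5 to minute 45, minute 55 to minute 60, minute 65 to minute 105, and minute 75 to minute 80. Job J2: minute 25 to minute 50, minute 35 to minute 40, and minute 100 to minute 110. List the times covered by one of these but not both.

minute 5 to minute 25, minute 45 to minute 50, minute 55 to minute 60, minute 65 to minute 100, minute 105 to minute 110

A, merged: minute 5 to minute 45, minute 55 to minute 60, minute 65 to minute 105.
B, merged: minute 25 to minute 50, minute 100 to minute 110.
A but not B: minute 5 to minute 25, minute 55 to minute 60, minute 65 to minute 100.
B but not A: minute 45 to minute 50, minute 105 to minute 110.
Combining gives A △ B.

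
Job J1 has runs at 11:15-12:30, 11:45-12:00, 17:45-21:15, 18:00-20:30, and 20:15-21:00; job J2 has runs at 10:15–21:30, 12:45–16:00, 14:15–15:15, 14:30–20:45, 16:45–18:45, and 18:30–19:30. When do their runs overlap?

First set merges to 11:15–12:30, 17:45–21:15.
Second set merges to 10:15–21:30.
11:15–12:30 meets the second set on 11:15–12:30.
17:45–21:15 meets the second set on 17:45–21:15.

11:15–12:30, 17:45–21:15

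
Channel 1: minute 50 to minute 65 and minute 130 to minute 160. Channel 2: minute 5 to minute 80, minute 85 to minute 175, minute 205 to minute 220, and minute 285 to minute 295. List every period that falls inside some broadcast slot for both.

minute 50 to minute 65, minute 130 to minute 160

minute 50 to minute 65 ∩ B → minute 50 to minute 65.
minute 130 to minute 160 ∩ B → minute 130 to minute 160.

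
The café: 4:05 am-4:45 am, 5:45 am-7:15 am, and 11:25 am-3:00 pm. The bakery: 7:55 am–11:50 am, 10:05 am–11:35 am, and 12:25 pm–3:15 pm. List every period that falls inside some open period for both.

B, merged: 7:55 am–11:50 am, 12:25 pm–3:15 pm.
4:05 am–4:45 am meets no B interval.
5:45 am–7:15 am meets no B interval.
11:25 am–3:00 pm ∩ B → 11:25 am–11:50 am, 12:25 pm–3:00 pm.

11:25 am–11:50 am, 12:25 pm–3:00 pm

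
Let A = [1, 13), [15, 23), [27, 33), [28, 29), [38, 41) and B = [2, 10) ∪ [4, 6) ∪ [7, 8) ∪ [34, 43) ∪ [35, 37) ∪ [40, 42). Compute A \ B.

Merge the first list: [1, 13), [15, 23), [27, 33), [38, 41).
Merge the second list: [2, 10), [34, 43).
[1, 13) with B removed leaves [1, 2), [10, 13).
[15, 23) is untouched.
[27, 33) is untouched.
[38, 41) lies entirely inside B → drops out.

[1, 2) ∪ [10, 13) ∪ [15, 23) ∪ [27, 33)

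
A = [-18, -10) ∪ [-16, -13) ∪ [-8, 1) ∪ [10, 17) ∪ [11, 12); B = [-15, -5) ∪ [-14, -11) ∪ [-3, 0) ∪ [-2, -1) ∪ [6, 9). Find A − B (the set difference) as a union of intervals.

A, merged: [-18, -10), [-8, 1), [10, 17).
B, merged: [-15, -5), [-3, 0), [6, 9).
[-18, -10) \ B = [-18, -15).
[-8, 1) \ B = [-5, -3), [0, 1).
[10, 17): nothing removed.

[-18, -15) ∪ [-5, -3) ∪ [0, 1) ∪ [10, 17)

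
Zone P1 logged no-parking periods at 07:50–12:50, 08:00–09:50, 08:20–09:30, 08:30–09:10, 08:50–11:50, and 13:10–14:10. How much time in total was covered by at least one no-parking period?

Merged: 07:50-12:50, 13:10-14:10.
Lengths: 5 h + 1 h = 6 h.

6 h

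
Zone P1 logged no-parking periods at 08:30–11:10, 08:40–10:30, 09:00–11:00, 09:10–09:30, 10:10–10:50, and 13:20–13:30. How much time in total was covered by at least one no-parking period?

Merged: 08:30–11:10, 13:20–13:30.
Lengths: 2 h 40 min + 10 min = 2 h 50 min.

2 h 50 min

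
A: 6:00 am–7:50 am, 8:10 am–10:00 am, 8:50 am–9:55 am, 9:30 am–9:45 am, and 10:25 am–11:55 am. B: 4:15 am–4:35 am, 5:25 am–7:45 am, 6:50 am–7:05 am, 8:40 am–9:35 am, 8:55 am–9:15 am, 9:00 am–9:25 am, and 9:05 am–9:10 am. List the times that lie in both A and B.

6:00 am–7:45 am, 8:40 am–9:35 am

First set merges to 6:00 am–7:50 am, 8:10 am–10:00 am, 10:25 am–11:55 am.
Second set merges to 4:15 am–4:35 am, 5:25 am–7:45 am, 8:40 am–9:35 am.
6:00 am–7:50 am meets the second set on 6:00 am–7:45 am.
8:10 am–10:00 am meets the second set on 8:40 am–9:35 am.
10:25 am–11:55 am: no overlap with the second set.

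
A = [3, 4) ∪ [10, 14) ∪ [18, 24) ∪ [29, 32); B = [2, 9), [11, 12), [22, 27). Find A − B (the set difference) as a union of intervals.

[3, 4): entirely removed.
[10, 14) \ B = [10, 11), [12, 14).
[18, 24) \ B = [18, 22).
[29, 32): nothing removed.

[10, 11) ∪ [12, 14) ∪ [18, 22) ∪ [29, 32)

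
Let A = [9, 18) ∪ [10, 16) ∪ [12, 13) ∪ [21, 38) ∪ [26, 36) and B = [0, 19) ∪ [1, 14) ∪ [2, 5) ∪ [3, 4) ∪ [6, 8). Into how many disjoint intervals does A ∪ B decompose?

2

Merge the first list: [9, 18), [21, 38).
Merge the second list: [0, 19).
A ∪ B = [0, 19), [21, 38).
That is 2 disjoint pieces.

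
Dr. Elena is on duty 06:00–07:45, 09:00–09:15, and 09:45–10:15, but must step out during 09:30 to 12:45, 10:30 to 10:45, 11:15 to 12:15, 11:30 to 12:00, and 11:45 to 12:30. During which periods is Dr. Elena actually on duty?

06:00–07:45, 09:00–09:15

B, merged: 09:30–12:45.
06:00–07:45: no B overlap → unchanged.
09:00–09:15: no B overlap → unchanged.
09:45–10:15: fully covered by B → removed.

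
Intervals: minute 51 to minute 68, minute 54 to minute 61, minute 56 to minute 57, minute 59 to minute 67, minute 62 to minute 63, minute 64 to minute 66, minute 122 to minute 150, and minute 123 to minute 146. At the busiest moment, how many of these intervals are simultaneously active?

3

Sweep endpoints in order; track running count of active intervals.
Peak of 3 reached at minute 56.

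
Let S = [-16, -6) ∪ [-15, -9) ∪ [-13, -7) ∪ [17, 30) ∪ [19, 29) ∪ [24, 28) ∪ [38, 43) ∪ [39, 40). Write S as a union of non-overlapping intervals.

[-16, -6) ∪ [17, 30) ∪ [38, 43)

[-15, -9) overlaps/touches [-16, -6) → extend to [-16, -6).
[-13, -7) overlaps/touches [-16, -6) → extend to [-16, -6).
[17, 30) is disjoint → start new block.
[19, 29) overlaps/touches [17, 30) → extend to [17, 30).
[24, 28) overlaps/touches [17, 30) → extend to [17, 30).
[38, 43) is disjoint → start new block.
[39, 40) overlaps/touches [38, 43) → extend to [38, 43).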